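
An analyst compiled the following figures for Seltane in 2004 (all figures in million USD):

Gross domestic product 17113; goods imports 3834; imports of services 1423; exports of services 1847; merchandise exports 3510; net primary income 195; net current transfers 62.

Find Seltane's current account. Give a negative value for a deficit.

Goods balance = 3510 - 3834 = -324
Services balance = 1847 - 1423 = 424
Trade balance (goods + services) = -324 + 424 = 100
Net primary income = 195
Net secondary income = 62
Current account = 100 + 195 + 62 = 357

357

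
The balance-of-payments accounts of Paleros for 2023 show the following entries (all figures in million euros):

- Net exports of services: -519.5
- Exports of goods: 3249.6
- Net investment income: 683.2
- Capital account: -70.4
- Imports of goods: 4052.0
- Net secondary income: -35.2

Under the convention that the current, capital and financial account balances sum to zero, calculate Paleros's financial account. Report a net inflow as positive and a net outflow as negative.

744.3

Goods balance = 3249.6 - 4052.0 = -802.4
Services balance = -519.5
Trade balance (goods + services) = -802.4 + (-519.5) = -1321.9
Net primary income = 683.2
Net secondary income = -35.2
Current account = -1321.9 + 683.2 + (-35.2) = -673.9
Financial account = -(-673.9 + (-70.4)) = 744.3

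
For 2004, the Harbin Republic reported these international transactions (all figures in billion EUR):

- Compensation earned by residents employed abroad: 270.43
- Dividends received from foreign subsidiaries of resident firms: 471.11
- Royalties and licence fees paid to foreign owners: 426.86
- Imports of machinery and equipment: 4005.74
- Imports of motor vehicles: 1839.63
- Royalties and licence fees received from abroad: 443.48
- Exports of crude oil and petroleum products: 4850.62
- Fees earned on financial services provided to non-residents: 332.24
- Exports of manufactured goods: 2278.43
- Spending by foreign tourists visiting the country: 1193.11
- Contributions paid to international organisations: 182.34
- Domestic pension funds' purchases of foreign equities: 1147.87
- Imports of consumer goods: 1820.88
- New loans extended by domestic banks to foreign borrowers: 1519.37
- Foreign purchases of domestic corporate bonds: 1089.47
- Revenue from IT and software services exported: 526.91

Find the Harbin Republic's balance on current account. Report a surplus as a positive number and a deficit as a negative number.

2090.88

Goods: 2278.43 - 1839.63 + 4850.62 - 4005.74 - 1820.88 = -537.20
Services: 526.91 + 1193.11 + 332.24 - 426.86 + 443.48 = 2068.88
Primary income: 270.43 + 471.11 = 741.54
Secondary income: -182.34
Current account = (-537.20) + 2068.88 + 741.54 + (-182.34) = 2090.88
(Excluded from the current account — financial account: domestic pension funds' purchases of foreign equities 1147.87, new loans extended by domestic banks to foreign borrowers 1519.37, foreign purchases of domestic corporate bonds 1089.47.)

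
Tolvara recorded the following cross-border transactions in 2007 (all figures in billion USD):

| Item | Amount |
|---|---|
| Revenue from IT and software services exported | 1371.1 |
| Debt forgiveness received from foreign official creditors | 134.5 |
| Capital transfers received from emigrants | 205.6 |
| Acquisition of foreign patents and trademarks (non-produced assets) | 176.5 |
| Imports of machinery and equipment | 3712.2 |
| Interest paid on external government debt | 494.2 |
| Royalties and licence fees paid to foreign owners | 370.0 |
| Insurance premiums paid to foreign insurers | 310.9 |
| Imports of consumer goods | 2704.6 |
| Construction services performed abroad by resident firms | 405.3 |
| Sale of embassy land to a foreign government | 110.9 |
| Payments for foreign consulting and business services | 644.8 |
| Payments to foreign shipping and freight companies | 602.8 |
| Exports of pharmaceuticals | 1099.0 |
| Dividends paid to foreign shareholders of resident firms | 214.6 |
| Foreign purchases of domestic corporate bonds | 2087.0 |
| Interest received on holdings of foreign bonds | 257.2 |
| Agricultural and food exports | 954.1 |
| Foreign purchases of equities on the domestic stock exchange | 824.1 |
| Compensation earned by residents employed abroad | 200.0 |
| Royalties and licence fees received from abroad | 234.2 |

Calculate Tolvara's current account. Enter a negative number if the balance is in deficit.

-4533.2

Goods: 954.1 - 2704.6 - 3712.2 + 1099.0 = -4363.7
Services: -644.8 + 1371.1 + 405.3 + 234.2 - 370.0 - 602.8 - 310.9 = 82.1
Primary income: -494.2 + 257.2 + 200.0 - 214.6 = -251.6
Current account = (-4363.7) + 82.1 + (-251.6) = -4533.2
(Excluded from the current account — capital account: debt forgiveness received from foreign official creditors 134.5, capital transfers received from emigrants 205.6, acquisition of foreign patents and trademarks (non-produced assets) 176.5, sale of embassy land to a foreign government 110.9; financial account: foreign purchases of domestic corporate bonds 2087.0, foreign purchases of equities on the domestic stock exchange 824.1.)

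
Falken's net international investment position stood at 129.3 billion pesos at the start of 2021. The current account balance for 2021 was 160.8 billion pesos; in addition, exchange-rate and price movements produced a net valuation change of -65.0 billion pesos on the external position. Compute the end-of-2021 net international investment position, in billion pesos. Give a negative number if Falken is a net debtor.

225.1

Change in NIIP = current account + net valuation change = 160.8 + (-65.0) = 95.8
End-of-year NIIP = 129.3 + 95.8 = 225.1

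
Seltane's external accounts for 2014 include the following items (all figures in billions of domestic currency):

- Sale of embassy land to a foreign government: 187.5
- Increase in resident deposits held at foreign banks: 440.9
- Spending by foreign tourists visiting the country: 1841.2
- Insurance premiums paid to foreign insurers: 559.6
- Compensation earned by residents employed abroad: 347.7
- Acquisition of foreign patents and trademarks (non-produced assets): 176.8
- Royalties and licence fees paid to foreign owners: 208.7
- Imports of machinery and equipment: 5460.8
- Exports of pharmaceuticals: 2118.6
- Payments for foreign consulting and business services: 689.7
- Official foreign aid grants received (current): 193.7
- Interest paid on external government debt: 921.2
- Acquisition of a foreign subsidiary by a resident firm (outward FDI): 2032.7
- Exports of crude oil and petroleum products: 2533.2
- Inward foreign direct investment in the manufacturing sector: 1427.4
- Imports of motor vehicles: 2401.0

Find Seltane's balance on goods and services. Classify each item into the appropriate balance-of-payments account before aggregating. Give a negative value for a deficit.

Goods: 2118.6 - 5460.8 - 2401.0 + 2533.2 = -3210.0
Services: 1841.2 - 559.6 - 689.7 - 208.7 = 383.2
Trade balance = -3210.0 + 383.2 = -2826.8
(Excluded from the trade balance — capital account: sale of embassy land to a foreign government 187.5, acquisition of foreign patents and trademarks (non-produced assets) 176.8; financial account: increase in resident deposits held at foreign banks 440.9, acquisition of a foreign subsidiary by a resident firm (outward FDI) 2032.7, inward foreign direct investment in the manufacturing sector 1427.4; primary income: compensation earned by residents employed abroad 347.7, interest paid on external government debt 921.2; secondary income: official foreign aid grants received (current) 193.7.)

-2826.8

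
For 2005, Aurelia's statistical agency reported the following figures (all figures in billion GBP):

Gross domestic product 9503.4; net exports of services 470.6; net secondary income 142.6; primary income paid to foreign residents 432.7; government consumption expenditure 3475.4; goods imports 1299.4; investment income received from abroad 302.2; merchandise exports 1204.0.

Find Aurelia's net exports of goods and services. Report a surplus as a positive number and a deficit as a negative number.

375.2

Goods balance = 1204.0 - 1299.4 = -95.4
Services balance = 470.6
Trade balance (goods + services) = -95.4 + 470.6 = 375.2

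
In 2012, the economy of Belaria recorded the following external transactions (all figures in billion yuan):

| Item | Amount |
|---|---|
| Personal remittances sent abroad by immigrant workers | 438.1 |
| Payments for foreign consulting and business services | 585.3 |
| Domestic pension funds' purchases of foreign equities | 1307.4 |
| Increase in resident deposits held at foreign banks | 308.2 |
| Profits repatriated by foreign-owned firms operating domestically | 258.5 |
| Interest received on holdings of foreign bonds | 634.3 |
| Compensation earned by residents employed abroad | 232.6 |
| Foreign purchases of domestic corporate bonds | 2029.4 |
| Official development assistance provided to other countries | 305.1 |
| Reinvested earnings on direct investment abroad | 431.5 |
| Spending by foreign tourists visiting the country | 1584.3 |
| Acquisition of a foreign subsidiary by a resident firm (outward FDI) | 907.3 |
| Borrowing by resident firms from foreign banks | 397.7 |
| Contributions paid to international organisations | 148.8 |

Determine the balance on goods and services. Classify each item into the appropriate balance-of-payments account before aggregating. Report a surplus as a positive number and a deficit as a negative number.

999.0

Services: -585.3 + 1584.3 = 999.0
Trade balance = 0.0 + 999.0 = 999.0
(Excluded from the trade balance — secondary income: personal remittances sent abroad by immigrant workers 438.1, official development assistance provided to other countries 305.1, contributions paid to international organisations 148.8; financial account: domestic pension funds' purchases of foreign equities 1307.4, increase in resident deposits held at foreign banks 308.2, foreign purchases of domestic corporate bonds 2029.4, acquisition of a foreign subsidiary by a resident firm (outward FDI) 907.3, borrowing by resident firms from foreign banks 397.7; primary income: profits repatriated by foreign-owned firms operating domestically 258.5, interest received on holdings of foreign bonds 634.3, compensation earned by residents employed abroad 232.6, reinvested earnings on direct investment abroad 431.5.)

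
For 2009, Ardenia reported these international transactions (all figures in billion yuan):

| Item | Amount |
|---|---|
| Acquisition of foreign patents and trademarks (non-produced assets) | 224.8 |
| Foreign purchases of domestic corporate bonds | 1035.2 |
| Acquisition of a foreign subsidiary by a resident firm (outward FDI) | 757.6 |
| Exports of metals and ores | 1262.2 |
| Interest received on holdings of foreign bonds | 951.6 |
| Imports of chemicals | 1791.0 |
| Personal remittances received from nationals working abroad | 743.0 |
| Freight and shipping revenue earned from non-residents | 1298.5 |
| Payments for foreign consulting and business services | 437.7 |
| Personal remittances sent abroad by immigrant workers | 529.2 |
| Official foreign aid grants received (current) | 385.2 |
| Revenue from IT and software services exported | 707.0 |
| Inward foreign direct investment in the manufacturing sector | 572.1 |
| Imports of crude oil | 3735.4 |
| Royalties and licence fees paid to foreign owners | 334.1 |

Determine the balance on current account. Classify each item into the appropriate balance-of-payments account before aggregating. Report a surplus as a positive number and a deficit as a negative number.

-1479.9

Goods: -1791.0 + 1262.2 - 3735.4 = -4264.2
Services: -334.1 + 1298.5 - 437.7 + 707.0 = 1233.7
Primary income: 951.6
Secondary income: 385.2 - 529.2 + 743.0 = 599.0
Current account = (-4264.2) + 1233.7 + 951.6 + 599.0 = -1479.9
(Excluded from the current account — capital account: acquisition of foreign patents and trademarks (non-produced assets) 224.8; financial account: foreign purchases of domestic corporate bonds 1035.2, acquisition of a foreign subsidiary by a resident firm (outward FDI) 757.6, inward foreign direct investment in the manufacturing sector 572.1.)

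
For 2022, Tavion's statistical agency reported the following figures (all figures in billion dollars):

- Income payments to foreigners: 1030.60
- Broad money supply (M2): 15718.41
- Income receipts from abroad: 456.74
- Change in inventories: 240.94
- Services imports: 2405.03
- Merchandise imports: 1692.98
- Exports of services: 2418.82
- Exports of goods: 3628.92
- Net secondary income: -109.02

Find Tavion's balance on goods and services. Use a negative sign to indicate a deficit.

1949.73

Goods balance = 3628.92 - 1692.98 = 1935.94
Services balance = 2418.82 - 2405.03 = 13.79
Trade balance (goods + services) = 1935.94 + 13.79 = 1949.73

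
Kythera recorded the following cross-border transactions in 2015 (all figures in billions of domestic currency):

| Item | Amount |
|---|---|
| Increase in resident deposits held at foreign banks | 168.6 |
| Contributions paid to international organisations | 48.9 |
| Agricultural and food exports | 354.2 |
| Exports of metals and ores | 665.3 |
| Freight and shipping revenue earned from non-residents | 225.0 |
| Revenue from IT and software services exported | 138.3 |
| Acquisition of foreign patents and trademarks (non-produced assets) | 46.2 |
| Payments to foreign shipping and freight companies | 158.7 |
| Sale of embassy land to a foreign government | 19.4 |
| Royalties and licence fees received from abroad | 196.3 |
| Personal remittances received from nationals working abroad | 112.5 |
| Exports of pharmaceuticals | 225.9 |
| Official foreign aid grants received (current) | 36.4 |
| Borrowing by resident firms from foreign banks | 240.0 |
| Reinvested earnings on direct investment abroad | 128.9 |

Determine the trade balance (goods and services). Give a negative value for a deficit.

1646.3

Goods: 225.9 + 354.2 + 665.3 = 1245.4
Services: 138.3 + 225.0 - 158.7 + 196.3 = 400.9
Trade balance = 1245.4 + 400.9 = 1646.3
(Excluded from the trade balance — financial account: increase in resident deposits held at foreign banks 168.6, borrowing by resident firms from foreign banks 240.0; secondary income: contributions paid to international organisations 48.9, personal remittances received from nationals working abroad 112.5, official foreign aid grants received (current) 36.4; capital account: acquisition of foreign patents and trademarks (non-produced assets) 46.2, sale of embassy land to a foreign government 19.4; primary income: reinvested earnings on direct investment abroad 128.9.)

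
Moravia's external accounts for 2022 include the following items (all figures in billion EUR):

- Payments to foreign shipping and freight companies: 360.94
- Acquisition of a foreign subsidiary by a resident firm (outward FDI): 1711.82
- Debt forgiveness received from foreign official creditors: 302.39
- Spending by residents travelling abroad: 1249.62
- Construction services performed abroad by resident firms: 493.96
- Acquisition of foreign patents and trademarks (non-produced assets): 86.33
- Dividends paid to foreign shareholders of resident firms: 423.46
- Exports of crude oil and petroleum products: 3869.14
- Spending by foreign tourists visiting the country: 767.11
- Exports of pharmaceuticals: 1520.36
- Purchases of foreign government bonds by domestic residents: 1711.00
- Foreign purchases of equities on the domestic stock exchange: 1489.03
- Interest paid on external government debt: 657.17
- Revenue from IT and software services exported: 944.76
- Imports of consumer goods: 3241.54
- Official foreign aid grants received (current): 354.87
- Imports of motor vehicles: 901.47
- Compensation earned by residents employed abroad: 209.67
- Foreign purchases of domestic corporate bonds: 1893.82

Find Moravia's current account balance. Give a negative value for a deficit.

1325.67

Goods: -3241.54 + 3869.14 + 1520.36 - 901.47 = 1246.49
Services: 767.11 - 1249.62 + 493.96 + 944.76 - 360.94 = 595.27
Primary income: -423.46 + 209.67 - 657.17 = -870.96
Secondary income: 354.87
Current account = 1246.49 + 595.27 + (-870.96) + 354.87 = 1325.67
(Excluded from the current account — financial account: acquisition of a foreign subsidiary by a resident firm (outward FDI) 1711.82, purchases of foreign government bonds by domestic residents 1711.00, foreign purchases of equities on the domestic stock exchange 1489.03, foreign purchases of domestic corporate bonds 1893.82; capital account: debt forgiveness received from foreign official creditors 302.39, acquisition of foreign patents and trademarks (non-produced assets) 86.33.)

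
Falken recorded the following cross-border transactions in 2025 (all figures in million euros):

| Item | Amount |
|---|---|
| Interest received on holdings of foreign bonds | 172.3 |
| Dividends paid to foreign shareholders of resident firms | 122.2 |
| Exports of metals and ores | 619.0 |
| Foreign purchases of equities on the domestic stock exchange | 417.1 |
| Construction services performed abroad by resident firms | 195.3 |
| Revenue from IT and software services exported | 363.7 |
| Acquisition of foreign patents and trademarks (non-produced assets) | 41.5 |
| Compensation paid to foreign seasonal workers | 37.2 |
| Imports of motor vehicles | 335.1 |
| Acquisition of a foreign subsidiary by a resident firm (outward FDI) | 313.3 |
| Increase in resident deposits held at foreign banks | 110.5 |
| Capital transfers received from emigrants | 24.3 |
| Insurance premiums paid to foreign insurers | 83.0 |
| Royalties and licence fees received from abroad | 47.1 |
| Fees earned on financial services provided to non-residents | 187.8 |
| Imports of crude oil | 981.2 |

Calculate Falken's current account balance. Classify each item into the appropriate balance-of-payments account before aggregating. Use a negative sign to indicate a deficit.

Goods: 619.0 - 335.1 - 981.2 = -697.3
Services: 195.3 + 47.1 - 83.0 + 363.7 + 187.8 = 710.9
Primary income: -122.2 + 172.3 - 37.2 = 12.9
Current account = (-697.3) + 710.9 + 12.9 = 26.5
(Excluded from the current account — financial account: foreign purchases of equities on the domestic stock exchange 417.1, acquisition of a foreign subsidiary by a resident firm (outward FDI) 313.3, increase in resident deposits held at foreign banks 110.5; capital account: acquisition of foreign patents and trademarks (non-produced assets) 41.5, capital transfers received from emigrants 24.3.)

26.5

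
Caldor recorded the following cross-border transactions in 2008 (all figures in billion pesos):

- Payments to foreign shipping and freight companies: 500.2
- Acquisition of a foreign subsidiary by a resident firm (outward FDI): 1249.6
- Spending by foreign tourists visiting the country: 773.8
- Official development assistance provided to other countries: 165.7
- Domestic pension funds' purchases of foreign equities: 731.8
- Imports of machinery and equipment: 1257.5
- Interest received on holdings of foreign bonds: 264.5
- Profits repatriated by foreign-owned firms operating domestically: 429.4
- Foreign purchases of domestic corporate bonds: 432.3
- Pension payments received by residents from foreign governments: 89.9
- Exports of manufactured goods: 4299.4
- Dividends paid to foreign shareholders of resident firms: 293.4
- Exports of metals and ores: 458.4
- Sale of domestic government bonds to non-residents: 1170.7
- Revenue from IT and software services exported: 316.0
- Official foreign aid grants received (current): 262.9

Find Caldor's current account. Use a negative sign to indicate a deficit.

3818.7

Goods: 4299.4 - 1257.5 + 458.4 = 3500.3
Services: 773.8 - 500.2 + 316.0 = 589.6
Primary income: -293.4 - 429.4 + 264.5 = -458.3
Secondary income: 89.9 - 165.7 + 262.9 = 187.1
Current account = 3500.3 + 589.6 + (-458.3) + 187.1 = 3818.7
(Excluded from the current account — financial account: acquisition of a foreign subsidiary by a resident firm (outward FDI) 1249.6, domestic pension funds' purchases of foreign equities 731.8, foreign purchases of domestic corporate bonds 432.3, sale of domestic government bonds to non-residents 1170.7.)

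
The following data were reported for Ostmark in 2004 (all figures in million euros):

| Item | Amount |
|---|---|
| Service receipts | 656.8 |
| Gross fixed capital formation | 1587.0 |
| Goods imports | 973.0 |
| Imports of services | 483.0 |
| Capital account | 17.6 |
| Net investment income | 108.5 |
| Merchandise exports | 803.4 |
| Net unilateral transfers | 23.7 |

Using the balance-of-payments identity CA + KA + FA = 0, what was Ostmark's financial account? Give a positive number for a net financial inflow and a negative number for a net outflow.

Goods balance = 803.4 - 973.0 = -169.6
Services balance = 656.8 - 483.0 = 173.8
Trade balance (goods + services) = -169.6 + 173.8 = 4.2
Net primary income = 108.5
Net secondary income = 23.7
Current account = 4.2 + 108.5 + 23.7 = 136.4
Financial account = -(136.4 + 17.6) = -154.0

-154.0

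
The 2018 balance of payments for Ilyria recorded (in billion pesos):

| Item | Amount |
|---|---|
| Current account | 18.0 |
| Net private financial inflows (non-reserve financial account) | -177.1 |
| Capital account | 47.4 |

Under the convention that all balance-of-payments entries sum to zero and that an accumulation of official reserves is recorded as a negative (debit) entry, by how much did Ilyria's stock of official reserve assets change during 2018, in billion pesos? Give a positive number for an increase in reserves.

Official reserve transactions balance = -(18.0 + 47.4 + (-177.1)) = 111.7
An accumulation of reserves is recorded as a debit (negative entry), so the change in the stock of reserves is the negative of that balance.
Change in official reserves = -(111.7) = -111.7

-111.7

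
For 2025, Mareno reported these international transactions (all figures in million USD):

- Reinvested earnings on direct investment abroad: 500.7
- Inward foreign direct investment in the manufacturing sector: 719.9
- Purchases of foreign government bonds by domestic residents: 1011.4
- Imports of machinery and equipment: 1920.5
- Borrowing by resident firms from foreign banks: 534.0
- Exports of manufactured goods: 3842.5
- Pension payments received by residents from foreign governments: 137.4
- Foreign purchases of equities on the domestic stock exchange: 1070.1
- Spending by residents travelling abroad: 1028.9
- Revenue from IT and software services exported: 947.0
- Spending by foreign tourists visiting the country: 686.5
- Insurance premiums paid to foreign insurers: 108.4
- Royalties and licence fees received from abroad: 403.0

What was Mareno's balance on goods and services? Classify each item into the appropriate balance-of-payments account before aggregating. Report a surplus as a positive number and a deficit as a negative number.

Goods: -1920.5 + 3842.5 = 1922.0
Services: -1028.9 - 108.4 + 403.0 + 947.0 + 686.5 = 899.2
Trade balance = 1922.0 + 899.2 = 2821.2
(Excluded from the trade balance — primary income: reinvested earnings on direct investment abroad 500.7; financial account: inward foreign direct investment in the manufacturing sector 719.9, purchases of foreign government bonds by domestic residents 1011.4, borrowing by resident firms from foreign banks 534.0, foreign purchases of equities on the domestic stock exchange 1070.1; secondary income: pension payments received by residents from foreign governments 137.4.)

2821.2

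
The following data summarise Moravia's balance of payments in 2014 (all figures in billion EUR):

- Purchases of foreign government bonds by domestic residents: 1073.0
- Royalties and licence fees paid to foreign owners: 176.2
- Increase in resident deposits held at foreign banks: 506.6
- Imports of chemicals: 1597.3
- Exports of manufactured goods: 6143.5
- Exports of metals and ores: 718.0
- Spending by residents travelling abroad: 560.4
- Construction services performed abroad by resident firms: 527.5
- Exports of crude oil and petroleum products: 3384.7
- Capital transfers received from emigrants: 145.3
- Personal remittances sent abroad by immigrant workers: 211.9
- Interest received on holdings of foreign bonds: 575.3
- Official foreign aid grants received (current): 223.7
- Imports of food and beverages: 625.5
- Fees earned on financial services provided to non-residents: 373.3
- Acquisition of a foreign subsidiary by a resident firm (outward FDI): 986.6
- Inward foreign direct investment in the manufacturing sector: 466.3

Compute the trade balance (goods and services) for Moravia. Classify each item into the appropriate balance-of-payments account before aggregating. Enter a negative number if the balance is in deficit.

Goods: 3384.7 + 718.0 + 6143.5 - 625.5 - 1597.3 = 8023.4
Services: -176.2 + 373.3 - 560.4 + 527.5 = 164.2
Trade balance = 8023.4 + 164.2 = 8187.6
(Excluded from the trade balance — financial account: purchases of foreign government bonds by domestic residents 1073.0, increase in resident deposits held at foreign banks 506.6, acquisition of a foreign subsidiary by a resident firm (outward FDI) 986.6, inward foreign direct investment in the manufacturing sector 466.3; capital account: capital transfers received from emigrants 145.3; secondary income: personal remittances sent abroad by immigrant workers 211.9, official foreign aid grants received (current) 223.7; primary income: interest received on holdings of foreign bonds 575.3.)

8187.6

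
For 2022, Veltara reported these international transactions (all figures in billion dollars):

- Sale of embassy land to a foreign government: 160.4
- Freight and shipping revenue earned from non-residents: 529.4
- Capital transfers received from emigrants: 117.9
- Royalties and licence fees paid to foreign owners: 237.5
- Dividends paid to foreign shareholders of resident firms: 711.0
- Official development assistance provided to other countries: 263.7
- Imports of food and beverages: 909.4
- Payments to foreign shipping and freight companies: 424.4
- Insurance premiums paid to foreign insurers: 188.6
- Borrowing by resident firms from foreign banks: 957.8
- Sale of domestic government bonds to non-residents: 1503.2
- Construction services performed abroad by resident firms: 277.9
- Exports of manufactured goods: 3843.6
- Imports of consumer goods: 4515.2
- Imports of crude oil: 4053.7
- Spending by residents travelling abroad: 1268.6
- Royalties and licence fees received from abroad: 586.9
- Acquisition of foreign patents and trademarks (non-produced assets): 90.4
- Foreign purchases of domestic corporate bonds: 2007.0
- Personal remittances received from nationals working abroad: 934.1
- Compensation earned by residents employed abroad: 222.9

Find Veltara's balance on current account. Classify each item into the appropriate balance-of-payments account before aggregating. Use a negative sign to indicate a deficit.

-6177.3

Goods: -4515.2 - 4053.7 - 909.4 + 3843.6 = -5634.7
Services: -237.5 + 529.4 - 424.4 - 1268.6 + 586.9 + 277.9 - 188.6 = -724.9
Primary income: 222.9 - 711.0 = -488.1
Secondary income: 934.1 - 263.7 = 670.4
Current account = (-5634.7) + (-724.9) + (-488.1) + 670.4 = -6177.3
(Excluded from the current account — capital account: sale of embassy land to a foreign government 160.4, capital transfers received from emigrants 117.9, acquisition of foreign patents and trademarks (non-produced assets) 90.4; financial account: borrowing by resident firms from foreign banks 957.8, sale of domestic government bonds to non-residents 1503.2, foreign purchases of domestic corporate bonds 2007.0.)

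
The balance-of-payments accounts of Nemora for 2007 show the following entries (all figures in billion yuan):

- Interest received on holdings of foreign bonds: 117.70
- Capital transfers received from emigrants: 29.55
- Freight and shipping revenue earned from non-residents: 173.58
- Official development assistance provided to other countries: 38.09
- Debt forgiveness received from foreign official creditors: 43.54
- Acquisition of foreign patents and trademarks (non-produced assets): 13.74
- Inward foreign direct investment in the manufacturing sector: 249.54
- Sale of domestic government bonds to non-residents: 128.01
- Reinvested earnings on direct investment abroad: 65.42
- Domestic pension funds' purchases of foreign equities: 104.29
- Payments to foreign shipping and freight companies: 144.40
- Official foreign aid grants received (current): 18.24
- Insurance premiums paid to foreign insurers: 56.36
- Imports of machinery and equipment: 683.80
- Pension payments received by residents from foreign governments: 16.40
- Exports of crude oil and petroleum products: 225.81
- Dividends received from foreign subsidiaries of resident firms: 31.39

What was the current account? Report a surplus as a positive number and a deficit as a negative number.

Goods: -683.80 + 225.81 = -457.99
Services: -144.40 - 56.36 + 173.58 = -27.18
Primary income: 117.70 + 31.39 + 65.42 = 214.51
Secondary income: 16.40 - 38.09 + 18.24 = -3.45
Current account = (-457.99) + (-27.18) + 214.51 + (-3.45) = -274.11
(Excluded from the current account — capital account: capital transfers received from emigrants 29.55, debt forgiveness received from foreign official creditors 43.54, acquisition of foreign patents and trademarks (non-produced assets) 13.74; financial account: inward foreign direct investment in the manufacturing sector 249.54, sale of domestic government bonds to non-residents 128.01, domestic pension funds' purchases of foreign equities 104.29.)

-274.11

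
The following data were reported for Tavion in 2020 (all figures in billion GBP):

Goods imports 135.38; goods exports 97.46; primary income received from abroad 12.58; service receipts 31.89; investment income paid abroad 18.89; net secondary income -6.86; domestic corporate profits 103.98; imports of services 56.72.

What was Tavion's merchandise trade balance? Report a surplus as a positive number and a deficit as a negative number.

Goods balance = 97.46 - 135.38 = -37.92

-37.92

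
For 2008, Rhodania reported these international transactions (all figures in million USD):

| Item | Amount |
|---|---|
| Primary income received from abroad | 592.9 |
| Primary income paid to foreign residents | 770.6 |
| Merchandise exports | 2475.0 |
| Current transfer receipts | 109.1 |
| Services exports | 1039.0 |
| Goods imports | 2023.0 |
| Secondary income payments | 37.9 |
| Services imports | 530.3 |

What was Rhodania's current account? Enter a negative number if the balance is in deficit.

Goods balance = 2475.0 - 2023.0 = 452.0
Services balance = 1039.0 - 530.3 = 508.7
Trade balance (goods + services) = 452.0 + 508.7 = 960.7
Net primary income = 592.9 - 770.6 = -177.7
Net secondary income = 109.1 - 37.9 = 71.2
Current account = 960.7 + (-177.7) + 71.2 = 854.2

854.2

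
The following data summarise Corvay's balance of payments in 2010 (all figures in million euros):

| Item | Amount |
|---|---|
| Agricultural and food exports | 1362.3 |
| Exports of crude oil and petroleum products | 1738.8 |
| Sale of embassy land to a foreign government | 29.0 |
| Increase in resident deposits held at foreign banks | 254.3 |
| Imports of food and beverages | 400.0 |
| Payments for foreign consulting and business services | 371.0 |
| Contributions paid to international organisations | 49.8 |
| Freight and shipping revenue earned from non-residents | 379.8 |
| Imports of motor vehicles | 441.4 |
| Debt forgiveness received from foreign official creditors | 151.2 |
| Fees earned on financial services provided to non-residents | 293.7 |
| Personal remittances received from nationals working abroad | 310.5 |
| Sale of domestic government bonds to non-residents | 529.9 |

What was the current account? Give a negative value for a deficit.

Goods: -400.0 + 1738.8 - 441.4 + 1362.3 = 2259.7
Services: -371.0 + 379.8 + 293.7 = 302.5
Secondary income: 310.5 - 49.8 = 260.7
Current account = 2259.7 + 302.5 + 260.7 = 2822.9
(Excluded from the current account — capital account: sale of embassy land to a foreign government 29.0, debt forgiveness received from foreign official creditors 151.2; financial account: increase in resident deposits held at foreign banks 254.3, sale of domestic government bonds to non-residents 529.9.)

2822.9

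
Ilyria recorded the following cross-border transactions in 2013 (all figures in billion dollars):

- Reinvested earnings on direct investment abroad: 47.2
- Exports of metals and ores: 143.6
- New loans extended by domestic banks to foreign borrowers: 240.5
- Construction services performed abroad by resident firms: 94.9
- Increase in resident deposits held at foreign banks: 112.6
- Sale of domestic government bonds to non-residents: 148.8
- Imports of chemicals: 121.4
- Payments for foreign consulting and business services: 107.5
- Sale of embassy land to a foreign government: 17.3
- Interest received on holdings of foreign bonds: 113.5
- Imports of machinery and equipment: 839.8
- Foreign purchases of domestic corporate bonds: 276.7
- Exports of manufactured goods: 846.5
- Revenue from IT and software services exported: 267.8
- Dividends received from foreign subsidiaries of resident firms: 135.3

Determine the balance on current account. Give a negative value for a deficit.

Goods: -839.8 + 846.5 + 143.6 - 121.4 = 28.9
Services: 94.9 - 107.5 + 267.8 = 255.2
Primary income: 47.2 + 135.3 + 113.5 = 296.0
Current account = 28.9 + 255.2 + 296.0 = 580.1
(Excluded from the current account — financial account: new loans extended by domestic banks to foreign borrowers 240.5, increase in resident deposits held at foreign banks 112.6, sale of domestic government bonds to non-residents 148.8, foreign purchases of domestic corporate bonds 276.7; capital account: sale of embassy land to a foreign government 17.3.)

580.1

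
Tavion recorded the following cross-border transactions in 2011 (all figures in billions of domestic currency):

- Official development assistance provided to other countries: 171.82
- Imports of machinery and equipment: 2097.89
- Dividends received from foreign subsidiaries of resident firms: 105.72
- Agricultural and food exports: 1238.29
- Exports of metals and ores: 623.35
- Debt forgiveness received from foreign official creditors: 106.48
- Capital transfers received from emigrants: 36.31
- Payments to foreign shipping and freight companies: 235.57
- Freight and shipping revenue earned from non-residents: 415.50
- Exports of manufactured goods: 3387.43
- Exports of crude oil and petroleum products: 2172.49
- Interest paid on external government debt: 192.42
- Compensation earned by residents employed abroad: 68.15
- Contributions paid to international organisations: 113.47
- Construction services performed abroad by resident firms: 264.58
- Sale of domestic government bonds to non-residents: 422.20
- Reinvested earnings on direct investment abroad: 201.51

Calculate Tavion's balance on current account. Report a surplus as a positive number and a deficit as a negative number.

Goods: 2172.49 - 2097.89 + 623.35 + 1238.29 + 3387.43 = 5323.67
Services: 415.50 + 264.58 - 235.57 = 444.51
Primary income: 201.51 + 68.15 - 192.42 + 105.72 = 182.96
Secondary income: -113.47 - 171.82 = -285.29
Current account = 5323.67 + 444.51 + 182.96 + (-285.29) = 5665.85
(Excluded from the current account — capital account: debt forgiveness received from foreign official creditors 106.48, capital transfers received from emigrants 36.31; financial account: sale of domestic government bonds to non-residents 422.20.)

5665.85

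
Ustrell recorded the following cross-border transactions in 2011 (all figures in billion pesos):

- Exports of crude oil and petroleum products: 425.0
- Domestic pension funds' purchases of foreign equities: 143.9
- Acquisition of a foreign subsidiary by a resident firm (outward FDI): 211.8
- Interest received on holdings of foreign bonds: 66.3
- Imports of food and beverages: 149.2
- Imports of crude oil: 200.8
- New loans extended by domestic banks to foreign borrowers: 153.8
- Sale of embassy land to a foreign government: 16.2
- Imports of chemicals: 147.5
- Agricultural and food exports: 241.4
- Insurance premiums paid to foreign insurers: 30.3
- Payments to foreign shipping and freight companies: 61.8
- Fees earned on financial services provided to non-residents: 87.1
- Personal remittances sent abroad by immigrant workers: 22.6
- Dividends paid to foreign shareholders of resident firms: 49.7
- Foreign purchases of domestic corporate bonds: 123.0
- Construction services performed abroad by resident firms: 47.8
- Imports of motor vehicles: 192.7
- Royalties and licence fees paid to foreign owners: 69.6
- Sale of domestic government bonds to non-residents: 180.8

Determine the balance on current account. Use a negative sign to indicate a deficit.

-56.6

Goods: -192.7 - 200.8 + 425.0 - 147.5 - 149.2 + 241.4 = -23.8
Services: -61.8 + 47.8 - 69.6 + 87.1 - 30.3 = -26.8
Primary income: 66.3 - 49.7 = 16.6
Secondary income: -22.6
Current account = (-23.8) + (-26.8) + 16.6 + (-22.6) = -56.6
(Excluded from the current account — financial account: domestic pension funds' purchases of foreign equities 143.9, acquisition of a foreign subsidiary by a resident firm (outward FDI) 211.8, new loans extended by domestic banks to foreign borrowers 153.8, foreign purchases of domestic corporate bonds 123.0, sale of domestic government bonds to non-residents 180.8; capital account: sale of embassy land to a foreign government 16.2.)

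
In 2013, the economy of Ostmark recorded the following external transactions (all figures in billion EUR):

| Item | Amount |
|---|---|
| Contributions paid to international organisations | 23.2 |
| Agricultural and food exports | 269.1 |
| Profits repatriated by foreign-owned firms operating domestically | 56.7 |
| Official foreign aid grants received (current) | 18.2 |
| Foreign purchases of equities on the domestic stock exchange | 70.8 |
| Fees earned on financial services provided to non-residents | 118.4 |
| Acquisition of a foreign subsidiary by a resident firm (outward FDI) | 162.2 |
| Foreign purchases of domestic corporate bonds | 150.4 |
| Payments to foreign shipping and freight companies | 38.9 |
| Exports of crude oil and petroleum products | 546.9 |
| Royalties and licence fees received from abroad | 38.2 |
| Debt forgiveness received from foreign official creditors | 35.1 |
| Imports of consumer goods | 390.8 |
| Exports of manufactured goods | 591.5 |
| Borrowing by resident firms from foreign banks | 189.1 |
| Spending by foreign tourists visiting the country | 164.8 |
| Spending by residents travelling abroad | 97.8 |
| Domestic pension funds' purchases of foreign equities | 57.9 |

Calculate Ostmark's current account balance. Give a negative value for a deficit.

Goods: 591.5 + 269.1 - 390.8 + 546.9 = 1016.7
Services: 38.2 - 38.9 + 164.8 - 97.8 + 118.4 = 184.7
Primary income: -56.7
Secondary income: 18.2 - 23.2 = -5.0
Current account = 1016.7 + 184.7 + (-56.7) + (-5.0) = 1139.7
(Excluded from the current account — financial account: foreign purchases of equities on the domestic stock exchange 70.8, acquisition of a foreign subsidiary by a resident firm (outward FDI) 162.2, foreign purchases of domestic corporate bonds 150.4, borrowing by resident firms from foreign banks 189.1, domestic pension funds' purchases of foreign equities 57.9; capital account: debt forgiveness received from foreign official creditors 35.1.)

1139.7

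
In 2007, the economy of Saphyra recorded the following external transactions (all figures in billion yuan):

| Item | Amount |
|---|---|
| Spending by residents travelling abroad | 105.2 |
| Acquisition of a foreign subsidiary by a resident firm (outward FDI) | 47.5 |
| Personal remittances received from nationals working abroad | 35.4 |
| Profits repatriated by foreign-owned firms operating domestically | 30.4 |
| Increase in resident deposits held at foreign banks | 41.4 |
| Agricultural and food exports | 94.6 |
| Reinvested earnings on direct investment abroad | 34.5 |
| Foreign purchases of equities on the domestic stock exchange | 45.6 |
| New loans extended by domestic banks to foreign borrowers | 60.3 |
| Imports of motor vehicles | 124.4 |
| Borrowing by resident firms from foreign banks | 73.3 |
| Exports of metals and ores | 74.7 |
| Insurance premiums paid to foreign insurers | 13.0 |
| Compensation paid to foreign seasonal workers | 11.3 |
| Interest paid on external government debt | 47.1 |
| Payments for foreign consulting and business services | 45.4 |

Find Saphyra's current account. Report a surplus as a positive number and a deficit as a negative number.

Goods: -124.4 + 74.7 + 94.6 = 44.9
Services: -45.4 - 105.2 - 13.0 = -163.6
Primary income: 34.5 - 11.3 - 47.1 - 30.4 = -54.3
Secondary income: 35.4
Current account = 44.9 + (-163.6) + (-54.3) + 35.4 = -137.6
(Excluded from the current account — financial account: acquisition of a foreign subsidiary by a resident firm (outward FDI) 47.5, increase in resident deposits held at foreign banks 41.4, foreign purchases of equities on the domestic stock exchange 45.6, new loans extended by domestic banks to foreign borrowers 60.3, borrowing by resident firms from foreign banks 73.3.)

-137.6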